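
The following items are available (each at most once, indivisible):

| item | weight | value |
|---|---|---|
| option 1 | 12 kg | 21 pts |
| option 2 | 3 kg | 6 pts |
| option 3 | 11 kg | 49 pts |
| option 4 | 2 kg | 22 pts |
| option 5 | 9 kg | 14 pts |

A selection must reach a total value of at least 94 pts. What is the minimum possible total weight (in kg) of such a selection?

28

Subsets with value ≥ 94, sorted by total weight:
- option 1+option 2+option 3+option 4: weight 28, value 98
- option 1+option 3+option 4+option 5: weight 34, value 106
- option 1+option 2+option 3+option 4+option 5: weight 37, value 112
Minimum weight: 28 kg.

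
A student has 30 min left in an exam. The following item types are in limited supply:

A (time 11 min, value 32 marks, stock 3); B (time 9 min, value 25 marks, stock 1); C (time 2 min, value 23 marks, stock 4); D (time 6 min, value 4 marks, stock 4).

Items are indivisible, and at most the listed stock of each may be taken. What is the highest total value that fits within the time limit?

156 marks

Best selections within time 30 and stock limits:
- 2×A + 4×C: time 30, value 156
- 1×A + 1×B + 4×C: time 28, value 149
- 2×A + 3×C: time 28, value 133
- 1×A + 4×C + 1×D: time 25, value 128
Best: 156 marks.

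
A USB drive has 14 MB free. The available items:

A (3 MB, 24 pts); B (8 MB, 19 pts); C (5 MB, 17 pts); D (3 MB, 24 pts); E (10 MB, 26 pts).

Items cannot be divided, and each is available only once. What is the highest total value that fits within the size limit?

67 pts

Check high-value combinations within 14 MB:
- A+B+D: size 3+8+3=14, value 24+19+24=67
- A+C+D: size 3+5+3=11, value 24+17+24=65
- A+E: size 3+10=13, value 24+26=50
- D+E: size 3+10=13, value 24+26=50
Best: 67 pts.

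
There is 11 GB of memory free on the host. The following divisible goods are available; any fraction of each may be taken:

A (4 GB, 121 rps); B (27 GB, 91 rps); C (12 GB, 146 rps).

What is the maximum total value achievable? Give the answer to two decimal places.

206.17

Take in order of value per unit:
- A (121/4 per unit): all 4 → value 121, running total 121.00
- C (146/12 per unit): 7 of 12 → value 7×146/12 = 85.1667, running total 206.17
Total 206.17.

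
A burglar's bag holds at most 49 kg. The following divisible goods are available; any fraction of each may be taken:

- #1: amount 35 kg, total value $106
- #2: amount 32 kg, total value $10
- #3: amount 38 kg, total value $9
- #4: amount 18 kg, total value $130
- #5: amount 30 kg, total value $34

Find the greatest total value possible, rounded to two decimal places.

Take in order of value per unit:
- #4 (130/18 per unit): all 18 → value 130, running total 130.00
- #1 (106/35 per unit): 31 of 35 → value 31×106/35 = 93.8857, running total 223.89
Total 223.89.

223.89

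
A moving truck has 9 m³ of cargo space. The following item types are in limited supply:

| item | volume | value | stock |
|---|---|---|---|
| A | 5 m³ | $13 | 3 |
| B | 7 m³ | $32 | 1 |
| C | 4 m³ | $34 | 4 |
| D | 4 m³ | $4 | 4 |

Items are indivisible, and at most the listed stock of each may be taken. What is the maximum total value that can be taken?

Top feasible selections:
- 2×C: volume 8, value 68
- 1×A + 1×C: volume 9, value 47
Best: $68.

$68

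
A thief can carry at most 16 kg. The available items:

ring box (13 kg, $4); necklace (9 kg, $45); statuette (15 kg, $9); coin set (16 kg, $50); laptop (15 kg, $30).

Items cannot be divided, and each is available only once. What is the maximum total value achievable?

$50

Check high-value combinations within 16 kg:
- coin set: weight 16, value 50
- necklace: weight 9, value 45
- laptop: weight 15, value 30
- statuette: weight 15, value 9
Best: $50.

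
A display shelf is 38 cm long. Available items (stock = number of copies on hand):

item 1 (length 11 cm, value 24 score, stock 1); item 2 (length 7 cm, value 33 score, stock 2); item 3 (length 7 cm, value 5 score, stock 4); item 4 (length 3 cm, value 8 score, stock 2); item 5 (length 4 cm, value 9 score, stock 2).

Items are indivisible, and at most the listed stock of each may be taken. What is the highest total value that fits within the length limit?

116 score

Top feasible selections:
- 1×item 1 + 2×item 2 + 1×item 4 + 2×item 5: length 36, value 116
- 1×item 1 + 2×item 2 + 2×item 4 + 1×item 5: length 35, value 115
- 1×item 1 + 2×item 2 + 1×item 3 + 2×item 4: length 38, value 111
Best: 116 score.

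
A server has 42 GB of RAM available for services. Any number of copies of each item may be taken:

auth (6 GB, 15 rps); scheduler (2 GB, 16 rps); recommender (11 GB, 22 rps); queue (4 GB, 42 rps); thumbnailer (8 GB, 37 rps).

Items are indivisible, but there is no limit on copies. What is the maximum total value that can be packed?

436 rps

Best value-per-unit is queue at 42/4; filling with it alone gives 10×42 = 420.
Optimal mix: 1×scheduler + 10×queue → memory 42, value 436.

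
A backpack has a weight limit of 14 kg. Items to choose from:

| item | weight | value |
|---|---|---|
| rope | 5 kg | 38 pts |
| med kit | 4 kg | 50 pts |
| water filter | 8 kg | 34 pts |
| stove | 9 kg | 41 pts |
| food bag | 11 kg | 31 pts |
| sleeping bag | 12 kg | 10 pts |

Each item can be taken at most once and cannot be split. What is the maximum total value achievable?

91 pts

Check high-value combinations within 14 kg:
- med kit+stove: weight 4+9=13, value 50+41=91
- rope+med kit: weight 5+4=9, value 38+50=88
- med kit+water filter: weight 4+8=12, value 50+34=84
- rope+stove: weight 5+9=14, value 38+41=79
Best: 91 pts.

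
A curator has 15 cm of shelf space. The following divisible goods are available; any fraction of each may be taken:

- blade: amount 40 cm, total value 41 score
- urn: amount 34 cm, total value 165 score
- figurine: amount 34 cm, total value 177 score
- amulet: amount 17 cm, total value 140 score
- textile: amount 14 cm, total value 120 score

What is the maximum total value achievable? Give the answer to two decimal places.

128.24

Take in order of value per unit:
- textile (120/14 per unit): all 14 → value 120, running total 120.00
- amulet (140/17 per unit): 1 of 17 → value 1×140/17 = 8.2353, running total 128.24
Total 128.24.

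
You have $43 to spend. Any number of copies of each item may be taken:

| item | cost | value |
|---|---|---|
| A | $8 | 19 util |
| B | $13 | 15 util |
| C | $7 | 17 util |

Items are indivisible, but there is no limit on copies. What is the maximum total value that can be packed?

104 util

Best value-per-unit is C at 17/7; filling with it alone gives 6×17 = 102.
Optimal mix: 1×A + 5×C → cost 43, value 104.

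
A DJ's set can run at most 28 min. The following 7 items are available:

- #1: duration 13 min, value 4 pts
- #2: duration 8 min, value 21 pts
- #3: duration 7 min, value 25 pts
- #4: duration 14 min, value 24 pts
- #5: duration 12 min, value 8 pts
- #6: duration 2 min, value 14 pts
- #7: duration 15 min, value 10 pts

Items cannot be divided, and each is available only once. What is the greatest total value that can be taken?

63 pts

Check high-value combinations within 28 min:
- #3+#4+#6: duration 7+14+2=23, value 25+24+14=63
- #2+#3+#6: duration 8+7+2=17, value 21+25+14=60
- #2+#4+#6: duration 8+14+2=24, value 21+24+14=59
- #2+#3+#5: duration 8+7+12=27, value 21+25+8=54
Best: 63 pts.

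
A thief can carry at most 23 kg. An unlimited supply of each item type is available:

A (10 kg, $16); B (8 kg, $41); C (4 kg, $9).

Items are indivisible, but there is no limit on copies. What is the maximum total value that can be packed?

$91

Best value-per-unit is B at 41/8; filling with it alone gives 2×41 = 82.
Optimal mix: 2×B + 1×C → weight 20, value 91.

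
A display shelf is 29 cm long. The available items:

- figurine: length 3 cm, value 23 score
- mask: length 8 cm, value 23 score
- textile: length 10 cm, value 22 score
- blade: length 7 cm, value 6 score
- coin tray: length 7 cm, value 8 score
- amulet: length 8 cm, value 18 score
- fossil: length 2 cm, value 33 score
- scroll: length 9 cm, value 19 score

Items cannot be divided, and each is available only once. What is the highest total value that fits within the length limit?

106 score

This is a 0/1 knapsack; check combinations near the capacity.
- figurine+mask+coin tray+fossil+scroll: length 3+8+7+2+9=29, value 23+23+8+33+19=106
- figurine+mask+coin tray+amulet+fossil: length 3+8+7+8+2=28, value 23+23+8+18+33=105
- figurine+mask+blade+fossil+scroll: length 3+8+7+2+9=29, value 23+23+6+33+19=104
Best: 106 score.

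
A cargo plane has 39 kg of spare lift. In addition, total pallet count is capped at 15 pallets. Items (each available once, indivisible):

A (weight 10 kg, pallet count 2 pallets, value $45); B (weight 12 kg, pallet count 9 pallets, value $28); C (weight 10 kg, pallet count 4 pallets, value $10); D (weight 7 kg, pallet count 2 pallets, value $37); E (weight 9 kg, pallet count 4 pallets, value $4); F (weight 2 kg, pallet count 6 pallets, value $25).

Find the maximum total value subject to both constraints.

Feasible sets respecting both limits:
- A+C+D+F: weight 29, pallet count 14, value 117
- A+D+E+F: weight 28, pallet count 14, value 111
- A+B+D: weight 29, pallet count 13, value 110
- A+D+F: weight 19, pallet count 10, value 107
Best: $117.

$117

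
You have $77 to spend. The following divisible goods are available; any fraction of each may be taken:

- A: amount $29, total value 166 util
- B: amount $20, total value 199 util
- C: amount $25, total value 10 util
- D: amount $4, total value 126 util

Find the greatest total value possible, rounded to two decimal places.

Take in order of value per unit:
- D (126/4 per unit): all 4 → value 126, running total 126.00
- B (199/20 per unit): all 20 → value 199, running total 325.00
- A (166/29 per unit): all 29 → value 166, running total 491.00
- C (10/25 per unit): 24 of 25 → value 24×10/25 = 9.6000, running total 500.60
Total 500.60.

500.60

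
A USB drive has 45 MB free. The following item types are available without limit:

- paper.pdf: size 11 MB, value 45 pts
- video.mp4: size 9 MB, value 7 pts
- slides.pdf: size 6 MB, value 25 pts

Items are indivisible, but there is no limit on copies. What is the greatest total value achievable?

185 pts

Best value-per-unit is slides.pdf at 25/6; filling with it alone gives 7×25 = 175.
Optimal mix: 3×paper.pdf + 2×slides.pdf → size 45, value 185.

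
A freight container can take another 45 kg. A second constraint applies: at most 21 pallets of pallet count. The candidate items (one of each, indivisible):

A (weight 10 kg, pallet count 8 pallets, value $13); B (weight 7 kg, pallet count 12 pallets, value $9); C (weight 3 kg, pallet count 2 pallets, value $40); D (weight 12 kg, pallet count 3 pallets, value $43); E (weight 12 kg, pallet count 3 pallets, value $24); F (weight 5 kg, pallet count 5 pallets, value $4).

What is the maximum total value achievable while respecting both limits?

Feasible sets respecting both limits:
- A+C+D+E+F: weight 42, pallet count 21, value 124
- A+C+D+E: weight 37, pallet count 16, value 120
- B+C+D+E: weight 34, pallet count 20, value 116
- C+D+E+F: weight 32, pallet count 13, value 111
Best: $124.

$124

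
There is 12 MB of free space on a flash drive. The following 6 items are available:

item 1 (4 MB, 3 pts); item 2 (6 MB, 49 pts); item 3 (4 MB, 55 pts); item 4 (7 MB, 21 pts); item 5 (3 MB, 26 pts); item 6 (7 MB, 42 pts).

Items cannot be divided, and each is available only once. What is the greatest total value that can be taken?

This is a 0/1 knapsack; check combinations near the capacity.
- item 2+item 3: size 6+4=10, value 49+55=104
- item 3+item 6: size 4+7=11, value 55+42=97
- item 1+item 3+item 5: size 4+4+3=11, value 3+55+26=84
Best: 104 pts.

104 pts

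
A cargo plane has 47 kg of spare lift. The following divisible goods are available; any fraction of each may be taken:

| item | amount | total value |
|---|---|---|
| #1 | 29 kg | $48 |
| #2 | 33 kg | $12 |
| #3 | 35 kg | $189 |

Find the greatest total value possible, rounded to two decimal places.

Take in order of value per unit:
- #3 (189/35 per unit): all 35 → value 189, running total 189.00
- #1 (48/29 per unit): 12 of 29 → value 12×48/29 = 19.8621, running total 208.86
Total 208.86.

208.86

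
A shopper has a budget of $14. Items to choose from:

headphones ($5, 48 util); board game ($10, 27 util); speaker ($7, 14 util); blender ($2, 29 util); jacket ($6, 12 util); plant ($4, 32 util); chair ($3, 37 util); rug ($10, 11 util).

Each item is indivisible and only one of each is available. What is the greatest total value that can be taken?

146 util

Check high-value combinations within $14:
- headphones+blender+plant+chair: cost 5+2+4+3=14, value 48+29+32+37=146
- headphones+plant+chair: cost 5+4+3=12, value 48+32+37=117
- headphones+blender+chair: cost 5+2+3=10, value 48+29+37=114
- headphones+blender+plant: cost 5+2+4=11, value 48+29+32=109
Best: 146 util.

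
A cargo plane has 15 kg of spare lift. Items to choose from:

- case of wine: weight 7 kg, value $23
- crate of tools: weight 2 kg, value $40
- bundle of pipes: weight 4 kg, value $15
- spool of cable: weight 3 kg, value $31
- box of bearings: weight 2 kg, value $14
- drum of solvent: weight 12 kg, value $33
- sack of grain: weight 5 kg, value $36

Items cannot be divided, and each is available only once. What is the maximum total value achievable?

Check high-value combinations within 15 kg:
- crate of tools+bundle of pipes+spool of cable+sack of grain: weight 2+4+3+5=14, value 40+15+31+36=122
- crate of tools+spool of cable+box of bearings+sack of grain: weight 2+3+2+5=12, value 40+31+14+36=121
- case of wine+crate of tools+spool of cable+box of bearings: weight 7+2+3+2=14, value 23+40+31+14=108
Best: $122.

$122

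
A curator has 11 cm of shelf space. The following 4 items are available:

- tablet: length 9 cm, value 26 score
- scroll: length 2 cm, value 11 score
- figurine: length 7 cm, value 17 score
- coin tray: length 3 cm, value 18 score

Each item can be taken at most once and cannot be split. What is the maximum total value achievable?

This is a 0/1 knapsack; check combinations near the capacity.
- tablet+scroll: length 9+2=11, value 26+11=37
- figurine+coin tray: length 7+3=10, value 17+18=35
- scroll+coin tray: length 2+3=5, value 11+18=29
Best: 37 score.

37 score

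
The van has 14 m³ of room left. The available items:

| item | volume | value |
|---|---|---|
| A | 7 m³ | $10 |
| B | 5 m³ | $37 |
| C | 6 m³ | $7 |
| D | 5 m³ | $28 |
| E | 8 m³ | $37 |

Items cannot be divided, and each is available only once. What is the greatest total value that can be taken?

Check high-value combinations within 14 m³:
- B+E: volume 5+8=13, value 37+37=74
- B+D: volume 5+5=10, value 37+28=65
- D+E: volume 5+8=13, value 28+37=65
Best: $74.

$74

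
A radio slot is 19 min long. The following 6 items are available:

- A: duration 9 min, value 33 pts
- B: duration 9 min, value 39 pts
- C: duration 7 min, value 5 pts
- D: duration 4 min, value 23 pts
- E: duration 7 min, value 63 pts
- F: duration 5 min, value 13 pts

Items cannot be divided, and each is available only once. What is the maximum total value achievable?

102 pts

Check high-value combinations within 19 min:
- B+E: duration 9+7=16, value 39+63=102
- D+E+F: duration 4+7+5=16, value 23+63+13=99
- A+E: duration 9+7=16, value 33+63=96
- C+D+E: duration 7+4+7=18, value 5+23+63=91
Best: 102 pts.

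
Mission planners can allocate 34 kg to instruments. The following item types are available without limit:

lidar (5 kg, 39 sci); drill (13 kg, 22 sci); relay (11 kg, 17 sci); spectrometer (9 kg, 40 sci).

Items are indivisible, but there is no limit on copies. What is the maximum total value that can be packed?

235 sci

Best value-per-unit is lidar at 39/5; filling with it alone gives 6×39 = 234.
Optimal mix: 5×lidar + 1×spectrometer → mass 34, value 235.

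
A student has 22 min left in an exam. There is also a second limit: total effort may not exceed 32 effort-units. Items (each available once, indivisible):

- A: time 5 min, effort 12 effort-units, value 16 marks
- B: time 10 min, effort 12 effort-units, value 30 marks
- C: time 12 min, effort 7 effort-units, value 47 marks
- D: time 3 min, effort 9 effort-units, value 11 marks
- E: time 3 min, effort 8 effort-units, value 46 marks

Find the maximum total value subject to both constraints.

Feasible sets respecting both limits:
- A+C+E: time 20, effort 27, value 109
- C+D+E: time 18, effort 24, value 104
- C+E: time 15, effort 15, value 93
- A+B+E: time 18, effort 32, value 92
Best: 109 marks.

109 marks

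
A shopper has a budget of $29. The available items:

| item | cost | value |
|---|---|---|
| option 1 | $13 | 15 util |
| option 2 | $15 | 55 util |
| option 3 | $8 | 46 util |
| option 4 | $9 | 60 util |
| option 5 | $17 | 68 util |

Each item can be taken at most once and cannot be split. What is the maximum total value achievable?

128 util

Check high-value combinations within $29:
- option 4+option 5: cost 9+17=26, value 60+68=128
- option 2+option 4: cost 15+9=24, value 55+60=115
- option 3+option 5: cost 8+17=25, value 46+68=114
- option 3+option 4: cost 8+9=17, value 46+60=106
Best: 128 util.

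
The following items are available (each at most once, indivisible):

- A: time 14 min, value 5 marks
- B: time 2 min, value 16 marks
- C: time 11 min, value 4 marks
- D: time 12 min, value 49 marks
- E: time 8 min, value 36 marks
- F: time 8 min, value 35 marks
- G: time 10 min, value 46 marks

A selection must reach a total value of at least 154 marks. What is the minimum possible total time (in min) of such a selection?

Subsets with value ≥ 154, sorted by total time:
- D+E+F+G: time 38, value 166
- B+D+E+F+G: time 40, value 182
- C+D+E+F+G: time 49, value 170
Minimum time: 38 min.

38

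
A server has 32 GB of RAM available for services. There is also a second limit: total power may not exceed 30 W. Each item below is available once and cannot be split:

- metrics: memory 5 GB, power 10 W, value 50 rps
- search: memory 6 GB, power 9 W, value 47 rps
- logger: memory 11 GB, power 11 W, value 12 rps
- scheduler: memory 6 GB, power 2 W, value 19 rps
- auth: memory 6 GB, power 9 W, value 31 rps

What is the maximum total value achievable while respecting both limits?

Feasible sets respecting both limits:
- metrics+search+scheduler+auth: memory 23, power 30, value 147
- metrics+search+auth: memory 17, power 28, value 128
- metrics+search+scheduler: memory 17, power 21, value 116
- metrics+search+logger: memory 22, power 30, value 109
Best: 147 rps.

147 rps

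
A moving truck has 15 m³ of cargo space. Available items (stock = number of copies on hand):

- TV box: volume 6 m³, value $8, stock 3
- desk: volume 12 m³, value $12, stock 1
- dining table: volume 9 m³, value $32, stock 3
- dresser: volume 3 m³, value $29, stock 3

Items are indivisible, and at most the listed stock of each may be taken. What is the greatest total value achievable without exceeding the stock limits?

Best selections within volume 15 and stock limits:
- 1×TV box + 3×dresser: volume 15, value 95
- 1×dining table + 2×dresser: volume 15, value 90
- 3×dresser: volume 9, value 87
Best: $95.

$95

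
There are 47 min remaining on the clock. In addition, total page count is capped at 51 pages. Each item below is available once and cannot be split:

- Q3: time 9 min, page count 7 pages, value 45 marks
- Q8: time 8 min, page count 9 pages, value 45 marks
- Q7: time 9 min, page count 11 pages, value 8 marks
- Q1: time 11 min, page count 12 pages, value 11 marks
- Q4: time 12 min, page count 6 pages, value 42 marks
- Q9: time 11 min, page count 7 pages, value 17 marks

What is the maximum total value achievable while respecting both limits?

Feasible sets respecting both limits:
- Q3+Q8+Q4+Q9: time 40, page count 29, value 149
- Q3+Q8+Q1+Q4: time 40, page count 34, value 143
- Q3+Q8+Q7+Q4: time 38, page count 33, value 140
Best: 149 marks.

149 marks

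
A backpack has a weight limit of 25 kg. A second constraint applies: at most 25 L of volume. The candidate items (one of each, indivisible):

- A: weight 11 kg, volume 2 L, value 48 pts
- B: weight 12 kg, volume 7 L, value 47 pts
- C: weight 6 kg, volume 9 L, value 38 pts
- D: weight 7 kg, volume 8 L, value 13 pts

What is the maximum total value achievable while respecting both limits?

99 pts

Feasible sets respecting both limits:
- A+C+D: weight 24, volume 19, value 99
- B+C+D: weight 25, volume 24, value 98
- A+B: weight 23, volume 9, value 95
- A+C: weight 17, volume 11, value 86
Best: 99 pts.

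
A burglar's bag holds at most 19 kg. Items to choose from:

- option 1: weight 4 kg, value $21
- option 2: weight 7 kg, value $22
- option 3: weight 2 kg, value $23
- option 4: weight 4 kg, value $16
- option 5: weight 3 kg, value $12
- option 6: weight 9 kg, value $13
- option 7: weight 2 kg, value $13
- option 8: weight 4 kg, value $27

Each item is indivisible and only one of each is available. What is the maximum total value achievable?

This is a 0/1 knapsack; check combinations near the capacity.
- option 1+option 3+option 4+option 5+option 7+option 8: weight 4+2+4+3+2+4=19, value 21+23+16+12+13+27=112
- option 1+option 2+option 3+option 7+option 8: weight 4+7+2+2+4=19, value 21+22+23+13+27=106
- option 2+option 3+option 4+option 7+option 8: weight 7+2+4+2+4=19, value 22+23+16+13+27=101
Best: $112.

$112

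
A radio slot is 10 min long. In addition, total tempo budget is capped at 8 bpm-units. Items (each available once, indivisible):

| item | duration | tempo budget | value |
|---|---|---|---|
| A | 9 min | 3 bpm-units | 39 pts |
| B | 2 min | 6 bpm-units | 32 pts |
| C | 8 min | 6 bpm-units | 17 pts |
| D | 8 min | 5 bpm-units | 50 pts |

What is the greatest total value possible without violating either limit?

50 pts

Feasible sets respecting both limits:
- D: duration 8, tempo budget 5, value 50
- A: duration 9, tempo budget 3, value 39
- B: duration 2, tempo budget 6, value 32
- C: duration 8, tempo budget 6, value 17
Best: 50 pts.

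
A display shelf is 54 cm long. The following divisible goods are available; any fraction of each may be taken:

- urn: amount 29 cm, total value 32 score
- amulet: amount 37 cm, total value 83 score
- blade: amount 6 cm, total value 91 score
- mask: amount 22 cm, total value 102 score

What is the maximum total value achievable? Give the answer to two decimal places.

Take in order of value per unit:
- blade (91/6 per unit): all 6 → value 91, running total 91.00
- mask (102/22 per unit): all 22 → value 102, running total 193.00
- amulet (83/37 per unit): 26 of 37 → value 26×83/37 = 58.3243, running total 251.32
Total 251.32.

251.32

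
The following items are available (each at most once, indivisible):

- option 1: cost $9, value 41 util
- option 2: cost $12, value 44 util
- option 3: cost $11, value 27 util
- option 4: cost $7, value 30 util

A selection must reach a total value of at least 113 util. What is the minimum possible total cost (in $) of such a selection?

Subsets with value ≥ 113, sorted by total cost:
- option 1+option 2+option 4: cost 28, value 115
- option 1+option 2+option 3+option 4: cost 39, value 142
Minimum cost: 28 $.

28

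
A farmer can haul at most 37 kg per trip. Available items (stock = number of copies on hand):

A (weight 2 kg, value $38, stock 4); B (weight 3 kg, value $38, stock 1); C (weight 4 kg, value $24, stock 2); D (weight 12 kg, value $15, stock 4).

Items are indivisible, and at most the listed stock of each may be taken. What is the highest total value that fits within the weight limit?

Best selections within weight 37 and stock limits:
- 4×A + 1×B + 2×C + 1×D: weight 31, value 253
- 4×A + 1×B + 2×C: weight 19, value 238
- 4×A + 1×B + 1×C + 1×D: weight 27, value 229
- 4×A + 1×B + 2×D: weight 35, value 220
Best: $253.

$253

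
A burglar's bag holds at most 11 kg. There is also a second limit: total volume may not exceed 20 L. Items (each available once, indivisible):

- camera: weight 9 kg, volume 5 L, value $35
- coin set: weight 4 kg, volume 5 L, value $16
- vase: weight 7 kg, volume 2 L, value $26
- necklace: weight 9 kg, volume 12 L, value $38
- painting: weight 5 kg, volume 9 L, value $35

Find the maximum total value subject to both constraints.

$51

Feasible sets respecting both limits:
- coin set+painting: weight 9, volume 14, value 51
- coin set+vase: weight 11, volume 7, value 42
- necklace: weight 9, volume 12, value 38
- camera: weight 9, volume 5, value 35
Best: $51.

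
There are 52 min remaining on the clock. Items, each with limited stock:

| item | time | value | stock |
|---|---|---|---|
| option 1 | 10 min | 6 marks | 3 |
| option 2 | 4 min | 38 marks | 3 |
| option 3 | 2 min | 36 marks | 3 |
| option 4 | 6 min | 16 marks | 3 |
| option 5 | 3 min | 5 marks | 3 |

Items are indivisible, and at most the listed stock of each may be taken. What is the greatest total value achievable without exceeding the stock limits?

286 marks

Top feasible selections:
- 1×option 1 + 3×option 2 + 3×option 3 + 3×option 4 + 2×option 5: time 52, value 286
- 3×option 2 + 3×option 3 + 3×option 4 + 3×option 5: time 45, value 285
Best: 286 marks.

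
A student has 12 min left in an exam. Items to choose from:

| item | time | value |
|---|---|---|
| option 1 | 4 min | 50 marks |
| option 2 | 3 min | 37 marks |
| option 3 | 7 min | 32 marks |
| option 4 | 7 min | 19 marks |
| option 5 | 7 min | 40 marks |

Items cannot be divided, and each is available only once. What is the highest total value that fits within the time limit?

90 marks

This is a 0/1 knapsack; check combinations near the capacity.
- option 1+option 5: time 4+7=11, value 50+40=90
- option 1+option 2: time 4+3=7, value 50+37=87
- option 1+option 3: time 4+7=11, value 50+32=82
- option 2+option 5: time 3+7=10, value 37+40=77
Best: 90 marks.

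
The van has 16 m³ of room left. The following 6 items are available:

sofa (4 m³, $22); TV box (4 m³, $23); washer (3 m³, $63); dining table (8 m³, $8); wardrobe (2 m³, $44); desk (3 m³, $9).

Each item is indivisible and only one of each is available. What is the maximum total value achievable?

Check high-value combinations within 16 m³:
- sofa+TV box+washer+wardrobe+desk: volume 4+4+3+2+3=16, value 22+23+63+44+9=161
- sofa+TV box+washer+wardrobe: volume 4+4+3+2=13, value 22+23+63+44=152
- TV box+washer+wardrobe+desk: volume 4+3+2+3=12, value 23+63+44+9=139
Best: $161.

$161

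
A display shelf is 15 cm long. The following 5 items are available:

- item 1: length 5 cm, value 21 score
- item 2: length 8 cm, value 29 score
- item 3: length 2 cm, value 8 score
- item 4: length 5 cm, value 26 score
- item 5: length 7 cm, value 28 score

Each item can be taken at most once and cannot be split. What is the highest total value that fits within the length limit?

Check high-value combinations within 15 cm:
- item 2+item 3+item 4: length 8+2+5=15, value 29+8+26=63
- item 3+item 4+item 5: length 2+5+7=14, value 8+26+28=62
- item 1+item 2+item 3: length 5+8+2=15, value 21+29+8=58
Best: 63 score.

63 score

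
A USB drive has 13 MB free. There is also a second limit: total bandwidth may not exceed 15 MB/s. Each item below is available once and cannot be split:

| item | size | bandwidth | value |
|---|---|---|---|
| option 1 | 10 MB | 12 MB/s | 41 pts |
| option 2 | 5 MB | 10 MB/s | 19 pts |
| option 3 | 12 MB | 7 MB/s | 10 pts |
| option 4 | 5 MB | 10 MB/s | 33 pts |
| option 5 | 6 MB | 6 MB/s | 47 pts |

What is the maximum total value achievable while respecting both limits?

Feasible sets respecting both limits:
- option 5: size 6, bandwidth 6, value 47
- option 1: size 10, bandwidth 12, value 41
- option 4: size 5, bandwidth 10, value 33
Best: 47 pts.

47 pts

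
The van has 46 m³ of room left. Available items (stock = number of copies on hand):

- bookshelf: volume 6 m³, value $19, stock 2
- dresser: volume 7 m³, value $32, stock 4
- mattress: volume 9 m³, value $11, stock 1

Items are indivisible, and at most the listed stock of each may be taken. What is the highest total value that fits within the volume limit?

$166

Top feasible selections:
- 2×bookshelf + 4×dresser: volume 40, value 166
- 1×bookshelf + 4×dresser + 1×mattress: volume 43, value 158
- 1×bookshelf + 4×dresser: volume 34, value 147
Best: $166.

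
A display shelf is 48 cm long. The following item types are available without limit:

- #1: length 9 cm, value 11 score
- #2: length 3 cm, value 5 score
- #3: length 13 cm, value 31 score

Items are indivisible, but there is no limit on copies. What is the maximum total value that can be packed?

108 score

Best value-per-unit is #3 at 31/13; filling with it alone gives 3×31 = 93.
Optimal mix: 3×#2 + 3×#3 → length 48, value 108.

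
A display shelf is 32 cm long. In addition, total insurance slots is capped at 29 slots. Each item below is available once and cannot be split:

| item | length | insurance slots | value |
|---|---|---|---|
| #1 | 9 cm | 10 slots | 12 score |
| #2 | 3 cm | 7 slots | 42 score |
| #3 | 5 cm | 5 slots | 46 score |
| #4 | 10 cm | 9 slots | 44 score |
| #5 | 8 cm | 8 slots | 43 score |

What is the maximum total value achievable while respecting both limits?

175 score

Feasible sets respecting both limits:
- #2+#3+#4+#5: length 26, insurance slots 29, value 175
- #3+#4+#5: length 23, insurance slots 22, value 133
- #2+#3+#4: length 18, insurance slots 21, value 132
Best: 175 score.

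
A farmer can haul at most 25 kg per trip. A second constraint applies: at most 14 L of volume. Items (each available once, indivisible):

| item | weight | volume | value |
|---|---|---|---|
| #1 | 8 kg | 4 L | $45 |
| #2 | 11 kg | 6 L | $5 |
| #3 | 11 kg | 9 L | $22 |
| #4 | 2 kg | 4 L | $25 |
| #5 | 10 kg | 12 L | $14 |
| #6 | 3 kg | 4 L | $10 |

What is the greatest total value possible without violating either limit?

$80

Feasible sets respecting both limits:
- #1+#4+#6: weight 13, volume 12, value 80
- #1+#2+#4: weight 21, volume 14, value 75
- #1+#4: weight 10, volume 8, value 70
- #1+#3: weight 19, volume 13, value 67
Best: $80.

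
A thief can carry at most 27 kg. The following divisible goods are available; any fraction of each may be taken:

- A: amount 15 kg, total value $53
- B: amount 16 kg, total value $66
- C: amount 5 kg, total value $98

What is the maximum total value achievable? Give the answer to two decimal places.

185.20

Take in order of value per unit:
- C (98/5 per unit): all 5 → value 98, running total 98.00
- B (66/16 per unit): all 16 → value 66, running total 164.00
- A (53/15 per unit): 6 of 15 → value 6×53/15 = 21.2000, running total 185.20
Total 185.20.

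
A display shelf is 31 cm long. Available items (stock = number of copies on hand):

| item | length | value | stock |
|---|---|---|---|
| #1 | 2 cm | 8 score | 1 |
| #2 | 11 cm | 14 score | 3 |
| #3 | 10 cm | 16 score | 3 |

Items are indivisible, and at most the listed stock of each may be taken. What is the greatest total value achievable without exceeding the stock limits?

48 score

Best selections within length 31 and stock limits:
- 3×#3: length 30, value 48
- 1×#2 + 2×#3: length 31, value 46
- 1×#1 + 2×#3: length 22, value 40
- 1×#1 + 1×#2 + 1×#3: length 23, value 38
Best: 48 score.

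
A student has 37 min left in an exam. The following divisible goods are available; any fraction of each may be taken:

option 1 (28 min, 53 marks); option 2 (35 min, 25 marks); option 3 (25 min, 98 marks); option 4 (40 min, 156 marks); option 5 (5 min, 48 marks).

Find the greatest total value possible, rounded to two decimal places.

Take in order of value per unit:
- option 5 (48/5 per unit): all 5 → value 48, running total 48.00
- option 3 (98/25 per unit): all 25 → value 98, running total 146.00
- option 4 (156/40 per unit): 7 of 40 → value 7×156/40 = 27.3000, running total 173.30
Total 173.30.

173.30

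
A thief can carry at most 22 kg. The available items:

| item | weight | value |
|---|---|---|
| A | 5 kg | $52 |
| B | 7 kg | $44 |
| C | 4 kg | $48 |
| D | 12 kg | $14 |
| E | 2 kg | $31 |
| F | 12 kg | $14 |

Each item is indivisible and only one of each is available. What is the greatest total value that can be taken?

Check high-value combinations within 22 kg:
- A+B+C+E: weight 5+7+4+2=18, value 52+44+48+31=175
- A+B+C: weight 5+7+4=16, value 52+44+48=144
- A+C+E: weight 5+4+2=11, value 52+48+31=131
Best: $175.

$175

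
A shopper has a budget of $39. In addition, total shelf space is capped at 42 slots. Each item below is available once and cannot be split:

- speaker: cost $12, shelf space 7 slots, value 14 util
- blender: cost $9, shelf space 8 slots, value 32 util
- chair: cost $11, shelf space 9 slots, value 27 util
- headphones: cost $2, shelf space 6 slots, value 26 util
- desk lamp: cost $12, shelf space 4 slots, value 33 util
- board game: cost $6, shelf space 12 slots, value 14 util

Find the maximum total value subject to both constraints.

Feasible sets respecting both limits:
- blender+chair+headphones+desk lamp: cost 34, shelf space 27, value 118
- blender+chair+desk lamp+board game: cost 38, shelf space 33, value 106
- speaker+blender+headphones+desk lamp: cost 35, shelf space 25, value 105
Best: 118 util.

118 util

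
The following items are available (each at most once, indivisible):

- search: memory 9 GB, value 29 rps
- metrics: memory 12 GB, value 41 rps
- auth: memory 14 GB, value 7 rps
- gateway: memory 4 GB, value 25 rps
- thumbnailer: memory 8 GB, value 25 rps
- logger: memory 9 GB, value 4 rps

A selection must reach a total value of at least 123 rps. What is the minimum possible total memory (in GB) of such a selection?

Subsets with value ≥ 123, sorted by total memory:
- search+metrics+gateway+thumbnailer+logger: memory 42, value 124
- search+metrics+auth+gateway+thumbnailer: memory 47, value 127
- search+metrics+auth+gateway+thumbnailer+logger: memory 56, value 131
Minimum memory: 42 GB.

42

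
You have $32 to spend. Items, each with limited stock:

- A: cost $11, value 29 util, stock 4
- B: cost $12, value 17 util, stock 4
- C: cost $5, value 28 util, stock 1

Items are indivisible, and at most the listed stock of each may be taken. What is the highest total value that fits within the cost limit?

Best selections within cost 32 and stock limits:
- 2×A + 1×C: cost 27, value 86
- 1×A + 1×B + 1×C: cost 28, value 74
- 2×B + 1×C: cost 29, value 62
- 2×A: cost 22, value 58
Best: 86 util.

86 util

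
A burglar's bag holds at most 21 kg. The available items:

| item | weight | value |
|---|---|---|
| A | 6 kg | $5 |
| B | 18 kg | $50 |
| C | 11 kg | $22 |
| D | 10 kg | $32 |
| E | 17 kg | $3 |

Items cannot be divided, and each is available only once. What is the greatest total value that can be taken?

Check high-value combinations within 21 kg:
- C+D: weight 11+10=21, value 22+32=54
- B: weight 18, value 50
- A+D: weight 6+10=16, value 5+32=37
- D: weight 10, value 32
Best: $54.

$54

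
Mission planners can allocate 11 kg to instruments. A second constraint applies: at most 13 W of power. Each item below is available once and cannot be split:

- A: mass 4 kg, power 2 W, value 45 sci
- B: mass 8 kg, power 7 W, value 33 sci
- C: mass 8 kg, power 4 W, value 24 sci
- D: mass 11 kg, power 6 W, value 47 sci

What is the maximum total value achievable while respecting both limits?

47 sci

Feasible sets respecting both limits:
- D: mass 11, power 6, value 47
- A: mass 4, power 2, value 45
- B: mass 8, power 7, value 33
Best: 47 sci.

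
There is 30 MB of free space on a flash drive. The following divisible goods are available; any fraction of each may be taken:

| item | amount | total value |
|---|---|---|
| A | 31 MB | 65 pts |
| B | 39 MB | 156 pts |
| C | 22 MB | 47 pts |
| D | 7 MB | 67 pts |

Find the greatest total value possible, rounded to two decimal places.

159.00

Take in order of value per unit:
- D (67/7 per unit): all 7 → value 67, running total 67.00
- B (156/39 per unit): 23 of 39 → value 23×156/39 = 92.0000, running total 159.00
Total 159.00.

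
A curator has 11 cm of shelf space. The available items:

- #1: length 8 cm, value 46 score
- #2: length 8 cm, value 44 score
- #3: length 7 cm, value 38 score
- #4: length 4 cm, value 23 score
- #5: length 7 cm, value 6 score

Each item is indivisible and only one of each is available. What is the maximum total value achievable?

61 score

Check high-value combinations within 11 cm:
- #3+#4: length 7+4=11, value 38+23=61
- #1: length 8, value 46
- #2: length 8, value 44
- #3: length 7, value 38
- #4+#5: length 4+7=11, value 23+6=29
Best: 61 score.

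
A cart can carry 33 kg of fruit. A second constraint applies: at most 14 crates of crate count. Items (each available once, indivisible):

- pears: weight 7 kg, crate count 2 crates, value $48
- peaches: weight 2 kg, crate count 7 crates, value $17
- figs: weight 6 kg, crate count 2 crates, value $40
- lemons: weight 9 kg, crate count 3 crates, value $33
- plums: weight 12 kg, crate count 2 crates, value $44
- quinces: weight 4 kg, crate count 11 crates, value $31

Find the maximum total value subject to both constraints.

$149

Feasible sets respecting both limits:
- pears+peaches+figs+plums: weight 27, crate count 13, value 149
- pears+peaches+lemons+plums: weight 30, crate count 14, value 142
- pears+peaches+figs+lemons: weight 24, crate count 14, value 138
- peaches+figs+lemons+plums: weight 29, crate count 14, value 134
Best: $149.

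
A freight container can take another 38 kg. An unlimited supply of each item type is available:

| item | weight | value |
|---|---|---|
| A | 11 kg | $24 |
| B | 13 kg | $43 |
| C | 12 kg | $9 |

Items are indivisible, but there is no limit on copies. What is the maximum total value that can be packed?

Best value-per-unit is B at 43/13; filling with it alone gives 2×43 = 86.
Optimal mix: 1×A + 2×B → weight 37, value 110.

$110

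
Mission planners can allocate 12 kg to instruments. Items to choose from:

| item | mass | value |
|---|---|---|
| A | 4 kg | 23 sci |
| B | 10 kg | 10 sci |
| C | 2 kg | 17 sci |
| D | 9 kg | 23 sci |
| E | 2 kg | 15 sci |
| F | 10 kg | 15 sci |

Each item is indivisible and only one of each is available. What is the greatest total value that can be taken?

55 sci

Check high-value combinations within 12 kg:
- A+C+E: mass 4+2+2=8, value 23+17+15=55
- A+C: mass 4+2=6, value 23+17=40
- C+D: mass 2+9=11, value 17+23=40
- A+E: mass 4+2=6, value 23+15=38
Best: 55 sci.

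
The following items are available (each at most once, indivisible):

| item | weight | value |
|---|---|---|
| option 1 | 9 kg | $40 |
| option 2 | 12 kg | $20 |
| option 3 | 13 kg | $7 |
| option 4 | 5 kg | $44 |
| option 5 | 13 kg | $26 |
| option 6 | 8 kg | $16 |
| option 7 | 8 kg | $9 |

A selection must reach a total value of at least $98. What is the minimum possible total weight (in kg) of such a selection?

Subsets with value ≥ 98, sorted by total weight:
- option 1+option 4+option 6: weight 22, value 100
- option 1+option 2+option 4: weight 26, value 104
Minimum weight: 22 kg.

22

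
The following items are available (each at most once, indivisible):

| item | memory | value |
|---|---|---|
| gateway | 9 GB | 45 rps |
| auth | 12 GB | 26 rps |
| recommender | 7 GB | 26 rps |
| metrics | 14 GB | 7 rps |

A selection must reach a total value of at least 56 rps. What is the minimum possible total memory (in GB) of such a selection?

16

Subsets with value ≥ 56, sorted by total memory:
- gateway+recommender: memory 16, value 71
- gateway+auth: memory 21, value 71
- gateway+auth+recommender: memory 28, value 97
Minimum memory: 16 GB.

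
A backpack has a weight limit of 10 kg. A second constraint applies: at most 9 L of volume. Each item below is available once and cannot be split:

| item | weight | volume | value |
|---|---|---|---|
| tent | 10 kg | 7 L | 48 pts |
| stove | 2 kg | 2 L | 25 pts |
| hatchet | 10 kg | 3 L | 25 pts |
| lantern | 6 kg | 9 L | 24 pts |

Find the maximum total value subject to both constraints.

Feasible sets respecting both limits:
- tent: weight 10, volume 7, value 48
- stove: weight 2, volume 2, value 25
- hatchet: weight 10, volume 3, value 25
- lantern: weight 6, volume 9, value 24
Best: 48 pts.

48 pts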